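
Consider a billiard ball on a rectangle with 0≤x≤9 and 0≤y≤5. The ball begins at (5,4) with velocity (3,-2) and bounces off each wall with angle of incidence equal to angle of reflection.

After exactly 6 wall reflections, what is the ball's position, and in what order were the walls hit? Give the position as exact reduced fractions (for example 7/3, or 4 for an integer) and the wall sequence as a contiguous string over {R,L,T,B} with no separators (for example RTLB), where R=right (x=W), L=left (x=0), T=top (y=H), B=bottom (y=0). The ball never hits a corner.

Final position: (9,2/3)
Wall sequence: RBLTBR

1. t=4/3 → R at (9,4/3); v=(-3,-2)
2. t=2/3 → B at (7,0); v=(-3,2)
3. t=7/3 → L at (0,14/3); v=(3,2)
4. t=1/6 → T at (1/2,5); v=(3,-2)
5. t=5/2 → B at (8,0); v=(3,2)
6. t=1/3 → R at (9,2/3); v=(-3,2)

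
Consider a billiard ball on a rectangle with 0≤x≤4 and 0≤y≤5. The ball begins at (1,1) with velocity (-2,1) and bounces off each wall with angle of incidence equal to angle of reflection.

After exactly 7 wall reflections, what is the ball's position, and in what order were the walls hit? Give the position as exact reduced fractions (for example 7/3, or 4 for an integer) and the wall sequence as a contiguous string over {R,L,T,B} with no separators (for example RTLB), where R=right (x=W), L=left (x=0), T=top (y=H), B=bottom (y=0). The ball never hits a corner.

1. t=1/2 → L at (0,3/2); v=(2,1)
2. t=2 → R at (4,7/2); v=(-2,1)
3. t=3/2 → T at (1,5); v=(-2,-1)
4. t=1/2 → L at (0,9/2); v=(2,-1)
5. t=2 → R at (4,5/2); v=(-2,-1)
6. t=2 → L at (0,1/2); v=(2,-1)
7. t=1/2 → B at (1,0); v=(2,1)

Final position: (1,0)
Wall sequence: LRTLRLB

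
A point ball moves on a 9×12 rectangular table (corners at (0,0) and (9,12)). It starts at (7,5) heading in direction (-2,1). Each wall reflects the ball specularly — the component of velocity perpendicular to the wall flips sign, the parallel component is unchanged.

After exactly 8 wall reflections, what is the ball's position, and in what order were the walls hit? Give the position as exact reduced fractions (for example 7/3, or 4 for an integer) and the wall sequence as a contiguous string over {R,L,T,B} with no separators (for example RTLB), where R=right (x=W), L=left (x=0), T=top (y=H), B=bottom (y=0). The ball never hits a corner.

1. t=7/2 → L at (0,17/2); v=(2,1)
2. t=7/2 → T at (7,12); v=(2,-1)
3. t=1 → R at (9,11); v=(-2,-1)
4. t=9/2 → L at (0,13/2); v=(2,-1)
5. t=9/2 → R at (9,2); v=(-2,-1)
6. t=2 → B at (5,0); v=(-2,1)
7. t=5/2 → L at (0,5/2); v=(2,1)
8. t=9/2 → R at (9,7); v=(-2,1)

Final position: (9,7)
Wall sequence: LTRLRBLR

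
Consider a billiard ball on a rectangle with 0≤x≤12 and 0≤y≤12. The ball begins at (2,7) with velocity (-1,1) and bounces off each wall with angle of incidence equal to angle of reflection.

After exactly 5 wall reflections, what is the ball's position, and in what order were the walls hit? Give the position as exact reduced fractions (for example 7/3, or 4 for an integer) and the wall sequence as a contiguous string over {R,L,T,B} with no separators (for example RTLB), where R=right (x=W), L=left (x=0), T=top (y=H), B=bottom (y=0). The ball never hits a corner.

1. t=2 → L at (0,9); v=(1,1)
2. t=3 → T at (3,12); v=(1,-1)
3. t=9 → R at (12,3); v=(-1,-1)
4. t=3 → B at (9,0); v=(-1,1)
5. t=9 → L at (0,9); v=(1,1)

Final position: (0,9)
Wall sequence: LTRBL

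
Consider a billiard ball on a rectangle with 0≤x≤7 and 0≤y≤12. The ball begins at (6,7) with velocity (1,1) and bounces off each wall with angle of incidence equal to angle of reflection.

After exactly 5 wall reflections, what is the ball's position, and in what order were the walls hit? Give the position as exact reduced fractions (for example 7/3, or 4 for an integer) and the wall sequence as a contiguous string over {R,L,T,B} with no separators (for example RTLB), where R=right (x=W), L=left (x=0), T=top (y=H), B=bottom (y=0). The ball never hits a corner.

Final position: (5,0)
Wall sequence: RTLRB

1. t=1 → R at (7,8); v=(-1,1)
2. t=4 → T at (3,12); v=(-1,-1)
3. t=3 → L at (0,9); v=(1,-1)
4. t=7 → R at (7,2); v=(-1,-1)
5. t=2 → B at (5,0); v=(-1,1)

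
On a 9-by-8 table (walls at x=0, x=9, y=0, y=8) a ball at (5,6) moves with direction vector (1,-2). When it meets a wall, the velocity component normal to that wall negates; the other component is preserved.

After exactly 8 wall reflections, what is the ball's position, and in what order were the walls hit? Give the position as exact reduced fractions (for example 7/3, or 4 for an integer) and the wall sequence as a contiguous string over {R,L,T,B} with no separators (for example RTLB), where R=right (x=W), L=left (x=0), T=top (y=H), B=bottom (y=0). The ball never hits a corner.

1. t=3 → B at (8,0); v=(1,2)
2. t=1 → R at (9,2); v=(-1,2)
3. t=3 → T at (6,8); v=(-1,-2)
4. t=4 → B at (2,0); v=(-1,2)
5. t=2 → L at (0,4); v=(1,2)
6. t=2 → T at (2,8); v=(1,-2)
7. t=4 → B at (6,0); v=(1,2)
8. t=3 → R at (9,6); v=(-1,2)

Final position: (9,6)
Wall sequence: BRTBLTBR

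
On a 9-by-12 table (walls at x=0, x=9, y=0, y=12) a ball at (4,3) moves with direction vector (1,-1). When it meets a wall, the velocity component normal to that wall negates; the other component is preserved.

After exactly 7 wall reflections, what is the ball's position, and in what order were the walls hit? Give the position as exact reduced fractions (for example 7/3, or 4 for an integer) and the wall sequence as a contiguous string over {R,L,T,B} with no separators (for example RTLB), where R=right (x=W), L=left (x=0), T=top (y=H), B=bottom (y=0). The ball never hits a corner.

Final position: (0,5)
Wall sequence: BRLTRBL

1. t=3 → B at (7,0); v=(1,1)
2. t=2 → R at (9,2); v=(-1,1)
3. t=9 → L at (0,11); v=(1,1)
4. t=1 → T at (1,12); v=(1,-1)
5. t=8 → R at (9,4); v=(-1,-1)
6. t=4 → B at (5,0); v=(-1,1)
7. t=5 → L at (0,5); v=(1,1)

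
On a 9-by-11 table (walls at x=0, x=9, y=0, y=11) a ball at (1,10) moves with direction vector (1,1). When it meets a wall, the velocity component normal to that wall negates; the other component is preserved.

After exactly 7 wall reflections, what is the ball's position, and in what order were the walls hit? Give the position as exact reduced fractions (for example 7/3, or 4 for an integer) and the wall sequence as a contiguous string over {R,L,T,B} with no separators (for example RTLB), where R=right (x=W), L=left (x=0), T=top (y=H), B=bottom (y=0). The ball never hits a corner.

1. t=1 → T at (2,11); v=(1,-1)
2. t=7 → R at (9,4); v=(-1,-1)
3. t=4 → B at (5,0); v=(-1,1)
4. t=5 → L at (0,5); v=(1,1)
5. t=6 → T at (6,11); v=(1,-1)
6. t=3 → R at (9,8); v=(-1,-1)
7. t=8 → B at (1,0); v=(-1,1)

Final position: (1,0)
Wall sequence: TRBLTRB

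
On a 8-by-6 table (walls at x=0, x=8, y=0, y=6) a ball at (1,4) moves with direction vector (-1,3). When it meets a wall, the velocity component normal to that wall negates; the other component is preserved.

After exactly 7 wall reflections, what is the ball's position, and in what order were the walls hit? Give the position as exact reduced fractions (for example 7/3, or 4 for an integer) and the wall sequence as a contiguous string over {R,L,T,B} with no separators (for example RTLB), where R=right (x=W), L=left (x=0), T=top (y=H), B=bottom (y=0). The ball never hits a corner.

1. t=2/3 → T at (1/3,6); v=(-1,-3)
2. t=1/3 → L at (0,5); v=(1,-3)
3. t=5/3 → B at (5/3,0); v=(1,3)
4. t=2 → T at (11/3,6); v=(1,-3)
5. t=2 → B at (17/3,0); v=(1,3)
6. t=2 → T at (23/3,6); v=(1,-3)
7. t=1/3 → R at (8,5); v=(-1,-3)

Final position: (8,5)
Wall sequence: TLBTBTR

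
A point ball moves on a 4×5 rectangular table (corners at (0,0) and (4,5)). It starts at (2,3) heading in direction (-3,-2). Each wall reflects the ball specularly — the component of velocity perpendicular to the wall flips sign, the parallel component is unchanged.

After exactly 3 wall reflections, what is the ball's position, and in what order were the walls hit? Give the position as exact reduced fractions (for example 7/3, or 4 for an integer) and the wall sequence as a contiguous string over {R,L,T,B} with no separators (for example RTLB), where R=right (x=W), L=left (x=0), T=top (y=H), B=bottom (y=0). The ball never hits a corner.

1. t=2/3 → L at (0,5/3); v=(3,-2)
2. t=5/6 → B at (5/2,0); v=(3,2)
3. t=1/2 → R at (4,1); v=(-3,2)

Final position: (4,1)
Wall sequence: LBR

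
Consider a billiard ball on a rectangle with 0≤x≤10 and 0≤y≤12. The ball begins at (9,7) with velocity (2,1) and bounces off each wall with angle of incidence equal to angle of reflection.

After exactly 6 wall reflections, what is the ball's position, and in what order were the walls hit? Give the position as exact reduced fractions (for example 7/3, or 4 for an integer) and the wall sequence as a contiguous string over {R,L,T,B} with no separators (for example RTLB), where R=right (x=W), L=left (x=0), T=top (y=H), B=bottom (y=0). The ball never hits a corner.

Final position: (3,0)
Wall sequence: RTLRLB

1. t=1/2 → R at (10,15/2); v=(-2,1)
2. t=9/2 → T at (1,12); v=(-2,-1)
3. t=1/2 → L at (0,23/2); v=(2,-1)
4. t=5 → R at (10,13/2); v=(-2,-1)
5. t=5 → L at (0,3/2); v=(2,-1)
6. t=3/2 → B at (3,0); v=(2,1)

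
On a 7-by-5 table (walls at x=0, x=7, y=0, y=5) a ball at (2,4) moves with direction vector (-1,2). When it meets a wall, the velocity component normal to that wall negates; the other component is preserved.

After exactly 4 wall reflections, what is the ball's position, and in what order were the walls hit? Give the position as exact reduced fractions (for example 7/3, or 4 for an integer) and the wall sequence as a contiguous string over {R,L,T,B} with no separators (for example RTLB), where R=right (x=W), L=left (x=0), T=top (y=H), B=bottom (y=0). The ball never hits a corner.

Final position: (7/2,5)
Wall sequence: TLBT

1. t=1/2 → T at (3/2,5); v=(-1,-2)
2. t=3/2 → L at (0,2); v=(1,-2)
3. t=1 → B at (1,0); v=(1,2)
4. t=5/2 → T at (7/2,5); v=(1,-2)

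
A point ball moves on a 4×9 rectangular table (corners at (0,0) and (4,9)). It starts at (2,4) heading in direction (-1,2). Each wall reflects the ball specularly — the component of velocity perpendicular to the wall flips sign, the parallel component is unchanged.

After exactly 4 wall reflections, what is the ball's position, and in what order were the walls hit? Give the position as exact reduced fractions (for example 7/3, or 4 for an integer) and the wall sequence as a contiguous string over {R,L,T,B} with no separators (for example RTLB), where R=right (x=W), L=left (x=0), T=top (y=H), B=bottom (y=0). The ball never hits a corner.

1. t=2 → L at (0,8); v=(1,2)
2. t=1/2 → T at (1/2,9); v=(1,-2)
3. t=7/2 → R at (4,2); v=(-1,-2)
4. t=1 → B at (3,0); v=(-1,2)

Final position: (3,0)
Wall sequence: LTRB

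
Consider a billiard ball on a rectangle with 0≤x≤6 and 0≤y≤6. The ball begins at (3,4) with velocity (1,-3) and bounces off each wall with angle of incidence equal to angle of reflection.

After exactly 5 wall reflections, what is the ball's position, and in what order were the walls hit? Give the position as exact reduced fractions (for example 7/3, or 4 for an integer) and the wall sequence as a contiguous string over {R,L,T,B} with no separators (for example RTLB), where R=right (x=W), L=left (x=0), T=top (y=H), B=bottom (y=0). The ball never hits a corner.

1. t=4/3 → B at (13/3,0); v=(1,3)
2. t=5/3 → R at (6,5); v=(-1,3)
3. t=1/3 → T at (17/3,6); v=(-1,-3)
4. t=2 → B at (11/3,0); v=(-1,3)
5. t=2 → T at (5/3,6); v=(-1,-3)

Final position: (5/3,6)
Wall sequence: BRTBT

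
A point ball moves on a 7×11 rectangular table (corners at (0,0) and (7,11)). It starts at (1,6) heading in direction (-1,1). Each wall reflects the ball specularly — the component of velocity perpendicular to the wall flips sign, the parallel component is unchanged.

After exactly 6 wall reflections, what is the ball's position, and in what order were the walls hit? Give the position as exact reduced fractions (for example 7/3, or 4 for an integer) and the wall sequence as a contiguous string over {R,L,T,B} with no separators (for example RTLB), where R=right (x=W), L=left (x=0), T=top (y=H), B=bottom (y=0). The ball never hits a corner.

1. t=1 → L at (0,7); v=(1,1)
2. t=4 → T at (4,11); v=(1,-1)
3. t=3 → R at (7,8); v=(-1,-1)
4. t=7 → L at (0,1); v=(1,-1)
5. t=1 → B at (1,0); v=(1,1)
6. t=6 → R at (7,6); v=(-1,1)

Final position: (7,6)
Wall sequence: LTRLBR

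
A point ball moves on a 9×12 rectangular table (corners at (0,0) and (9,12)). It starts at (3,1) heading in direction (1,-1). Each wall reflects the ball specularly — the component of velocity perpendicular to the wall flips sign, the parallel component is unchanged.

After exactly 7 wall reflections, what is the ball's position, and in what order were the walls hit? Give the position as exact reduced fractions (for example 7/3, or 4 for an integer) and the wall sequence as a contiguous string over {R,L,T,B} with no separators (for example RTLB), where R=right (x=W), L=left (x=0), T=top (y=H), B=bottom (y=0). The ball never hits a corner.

1. t=1 → B at (4,0); v=(1,1)
2. t=5 → R at (9,5); v=(-1,1)
3. t=7 → T at (2,12); v=(-1,-1)
4. t=2 → L at (0,10); v=(1,-1)
5. t=9 → R at (9,1); v=(-1,-1)
6. t=1 → B at (8,0); v=(-1,1)
7. t=8 → L at (0,8); v=(1,1)

Final position: (0,8)
Wall sequence: BRTLRBL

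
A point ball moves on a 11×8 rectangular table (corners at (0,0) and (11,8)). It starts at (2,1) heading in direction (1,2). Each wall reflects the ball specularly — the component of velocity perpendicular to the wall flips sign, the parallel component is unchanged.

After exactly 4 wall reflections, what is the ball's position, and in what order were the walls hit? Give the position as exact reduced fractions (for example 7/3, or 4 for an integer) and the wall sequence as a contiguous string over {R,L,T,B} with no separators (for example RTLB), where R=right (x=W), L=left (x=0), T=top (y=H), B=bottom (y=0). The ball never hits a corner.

1. t=7/2 → T at (11/2,8); v=(1,-2)
2. t=4 → B at (19/2,0); v=(1,2)
3. t=3/2 → R at (11,3); v=(-1,2)
4. t=5/2 → T at (17/2,8); v=(-1,-2)

Final position: (17/2,8)
Wall sequence: TBRT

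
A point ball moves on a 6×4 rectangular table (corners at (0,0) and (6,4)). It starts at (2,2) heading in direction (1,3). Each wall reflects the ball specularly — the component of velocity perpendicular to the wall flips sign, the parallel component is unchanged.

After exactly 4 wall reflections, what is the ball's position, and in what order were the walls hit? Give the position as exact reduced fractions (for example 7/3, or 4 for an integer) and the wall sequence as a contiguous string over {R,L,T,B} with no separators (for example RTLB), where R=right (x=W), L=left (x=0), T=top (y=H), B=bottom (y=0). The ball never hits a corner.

Final position: (6,2)
Wall sequence: TBTR

1. t=2/3 → T at (8/3,4); v=(1,-3)
2. t=4/3 → B at (4,0); v=(1,3)
3. t=4/3 → T at (16/3,4); v=(1,-3)
4. t=2/3 → R at (6,2); v=(-1,-3)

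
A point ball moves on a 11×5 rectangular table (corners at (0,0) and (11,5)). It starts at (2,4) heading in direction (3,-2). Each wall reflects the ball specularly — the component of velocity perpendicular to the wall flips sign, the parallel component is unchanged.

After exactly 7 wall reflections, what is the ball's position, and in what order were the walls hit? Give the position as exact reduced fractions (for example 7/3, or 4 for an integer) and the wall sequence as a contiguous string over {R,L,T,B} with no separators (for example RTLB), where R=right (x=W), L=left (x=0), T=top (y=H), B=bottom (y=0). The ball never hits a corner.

Final position: (11,10/3)
Wall sequence: BRTLBTR

1. t=2 → B at (8,0); v=(3,2)
2. t=1 → R at (11,2); v=(-3,2)
3. t=3/2 → T at (13/2,5); v=(-3,-2)
4. t=13/6 → L at (0,2/3); v=(3,-2)
5. t=1/3 → B at (1,0); v=(3,2)
6. t=5/2 → T at (17/2,5); v=(3,-2)
7. t=5/6 → R at (11,10/3); v=(-3,-2)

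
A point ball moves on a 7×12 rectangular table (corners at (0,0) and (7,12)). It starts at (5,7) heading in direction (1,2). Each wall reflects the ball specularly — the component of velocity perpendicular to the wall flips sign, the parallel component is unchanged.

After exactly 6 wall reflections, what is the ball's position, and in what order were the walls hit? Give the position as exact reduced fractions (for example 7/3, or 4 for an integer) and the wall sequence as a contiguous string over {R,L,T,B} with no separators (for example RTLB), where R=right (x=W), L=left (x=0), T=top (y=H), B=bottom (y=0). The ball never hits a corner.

1. t=2 → R at (7,11); v=(-1,2)
2. t=1/2 → T at (13/2,12); v=(-1,-2)
3. t=6 → B at (1/2,0); v=(-1,2)
4. t=1/2 → L at (0,1); v=(1,2)
5. t=11/2 → T at (11/2,12); v=(1,-2)
6. t=3/2 → R at (7,9); v=(-1,-2)

Final position: (7,9)
Wall sequence: RTBLTR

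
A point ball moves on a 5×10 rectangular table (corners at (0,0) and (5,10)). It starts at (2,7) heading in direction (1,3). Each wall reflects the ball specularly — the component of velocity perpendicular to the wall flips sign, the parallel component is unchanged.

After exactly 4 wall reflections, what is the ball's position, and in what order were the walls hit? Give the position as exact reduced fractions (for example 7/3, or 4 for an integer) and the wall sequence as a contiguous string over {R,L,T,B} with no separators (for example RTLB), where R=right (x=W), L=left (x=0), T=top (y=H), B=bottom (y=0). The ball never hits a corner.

Final position: (1/3,10)
Wall sequence: TRBT

1. t=1 → T at (3,10); v=(1,-3)
2. t=2 → R at (5,4); v=(-1,-3)
3. t=4/3 → B at (11/3,0); v=(-1,3)
4. t=10/3 → T at (1/3,10); v=(-1,-3)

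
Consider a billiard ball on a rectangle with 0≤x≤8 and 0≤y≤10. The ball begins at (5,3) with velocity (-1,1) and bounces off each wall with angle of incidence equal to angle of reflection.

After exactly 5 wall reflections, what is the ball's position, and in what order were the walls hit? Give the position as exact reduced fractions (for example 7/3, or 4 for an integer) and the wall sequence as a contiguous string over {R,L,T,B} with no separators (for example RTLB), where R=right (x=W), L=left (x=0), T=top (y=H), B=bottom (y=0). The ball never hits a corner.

Final position: (0,4)
Wall sequence: LTRBL

1. t=5 → L at (0,8); v=(1,1)
2. t=2 → T at (2,10); v=(1,-1)
3. t=6 → R at (8,4); v=(-1,-1)
4. t=4 → B at (4,0); v=(-1,1)
5. t=4 → L at (0,4); v=(1,1)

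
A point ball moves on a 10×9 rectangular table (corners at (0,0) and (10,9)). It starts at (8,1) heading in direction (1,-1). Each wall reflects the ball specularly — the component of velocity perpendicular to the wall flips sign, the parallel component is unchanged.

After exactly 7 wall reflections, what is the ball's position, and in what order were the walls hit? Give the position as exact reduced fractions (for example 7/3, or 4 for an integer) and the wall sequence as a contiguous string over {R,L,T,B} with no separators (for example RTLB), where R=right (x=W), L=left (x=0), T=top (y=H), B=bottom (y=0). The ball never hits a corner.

1. t=1 → B at (9,0); v=(1,1)
2. t=1 → R at (10,1); v=(-1,1)
3. t=8 → T at (2,9); v=(-1,-1)
4. t=2 → L at (0,7); v=(1,-1)
5. t=7 → B at (7,0); v=(1,1)
6. t=3 → R at (10,3); v=(-1,1)
7. t=6 → T at (4,9); v=(-1,-1)

Final position: (4,9)
Wall sequence: BRTLBRT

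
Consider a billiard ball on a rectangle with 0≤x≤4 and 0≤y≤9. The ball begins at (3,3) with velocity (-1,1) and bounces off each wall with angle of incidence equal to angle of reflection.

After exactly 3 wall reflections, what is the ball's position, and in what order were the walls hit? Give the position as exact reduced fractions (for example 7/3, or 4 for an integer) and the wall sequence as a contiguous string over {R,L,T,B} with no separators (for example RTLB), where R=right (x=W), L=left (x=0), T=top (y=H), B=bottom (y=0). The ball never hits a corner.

1. t=3 → L at (0,6); v=(1,1)
2. t=3 → T at (3,9); v=(1,-1)
3. t=1 → R at (4,8); v=(-1,-1)

Final position: (4,8)
Wall sequence: LTR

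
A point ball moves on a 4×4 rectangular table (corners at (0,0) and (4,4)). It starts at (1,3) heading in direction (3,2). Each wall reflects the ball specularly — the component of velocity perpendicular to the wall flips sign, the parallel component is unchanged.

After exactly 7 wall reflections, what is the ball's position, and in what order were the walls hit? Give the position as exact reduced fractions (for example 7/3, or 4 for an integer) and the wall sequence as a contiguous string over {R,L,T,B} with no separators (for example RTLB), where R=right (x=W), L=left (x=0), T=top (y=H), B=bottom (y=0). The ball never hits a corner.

1. t=1/2 → T at (5/2,4); v=(3,-2)
2. t=1/2 → R at (4,3); v=(-3,-2)
3. t=4/3 → L at (0,1/3); v=(3,-2)
4. t=1/6 → B at (1/2,0); v=(3,2)
5. t=7/6 → R at (4,7/3); v=(-3,2)
6. t=5/6 → T at (3/2,4); v=(-3,-2)
7. t=1/2 → L at (0,3); v=(3,-2)

Final position: (0,3)
Wall sequence: TRLBRTL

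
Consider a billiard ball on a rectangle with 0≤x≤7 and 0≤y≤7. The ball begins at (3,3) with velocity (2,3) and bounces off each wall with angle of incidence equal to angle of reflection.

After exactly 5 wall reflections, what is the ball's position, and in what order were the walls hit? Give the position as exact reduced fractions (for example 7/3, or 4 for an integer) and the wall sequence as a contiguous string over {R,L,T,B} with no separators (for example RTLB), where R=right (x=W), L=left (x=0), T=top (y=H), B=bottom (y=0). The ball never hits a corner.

1. t=4/3 → T at (17/3,7); v=(2,-3)
2. t=2/3 → R at (7,5); v=(-2,-3)
3. t=5/3 → B at (11/3,0); v=(-2,3)
4. t=11/6 → L at (0,11/2); v=(2,3)
5. t=1/2 → T at (1,7); v=(2,-3)

Final position: (1,7)
Wall sequence: TRBLT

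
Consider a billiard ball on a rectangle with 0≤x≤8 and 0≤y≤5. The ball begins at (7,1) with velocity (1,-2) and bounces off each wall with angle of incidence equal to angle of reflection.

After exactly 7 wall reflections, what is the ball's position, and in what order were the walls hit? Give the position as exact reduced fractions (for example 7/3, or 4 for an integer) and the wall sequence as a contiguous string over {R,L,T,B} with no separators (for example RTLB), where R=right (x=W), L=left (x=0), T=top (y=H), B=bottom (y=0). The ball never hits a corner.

Final position: (3/2,0)
Wall sequence: BRTBTLB

1. t=1/2 → B at (15/2,0); v=(1,2)
2. t=1/2 → R at (8,1); v=(-1,2)
3. t=2 → T at (6,5); v=(-1,-2)
4. t=5/2 → B at (7/2,0); v=(-1,2)
5. t=5/2 → T at (1,5); v=(-1,-2)
6. t=1 → L at (0,3); v=(1,-2)
7. t=3/2 → B at (3/2,0); v=(1,2)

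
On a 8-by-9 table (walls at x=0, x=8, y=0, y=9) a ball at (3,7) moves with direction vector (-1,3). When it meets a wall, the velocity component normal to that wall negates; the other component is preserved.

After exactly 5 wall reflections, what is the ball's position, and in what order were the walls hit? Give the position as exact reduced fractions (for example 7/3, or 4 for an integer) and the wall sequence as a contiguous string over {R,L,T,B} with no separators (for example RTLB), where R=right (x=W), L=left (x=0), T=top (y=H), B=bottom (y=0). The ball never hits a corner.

Final position: (20/3,0)
Wall sequence: TLBTB

1. t=2/3 → T at (7/3,9); v=(-1,-3)
2. t=7/3 → L at (0,2); v=(1,-3)
3. t=2/3 → B at (2/3,0); v=(1,3)
4. t=3 → T at (11/3,9); v=(1,-3)
5. t=3 → B at (20/3,0); v=(1,3)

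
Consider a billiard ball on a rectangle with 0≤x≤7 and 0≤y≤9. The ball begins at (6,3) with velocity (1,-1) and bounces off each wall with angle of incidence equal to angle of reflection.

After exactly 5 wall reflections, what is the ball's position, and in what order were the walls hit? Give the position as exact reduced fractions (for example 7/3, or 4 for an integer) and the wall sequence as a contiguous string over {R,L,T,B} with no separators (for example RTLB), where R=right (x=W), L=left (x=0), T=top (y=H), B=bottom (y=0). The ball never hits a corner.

Final position: (7,6)
Wall sequence: RBLTR

1. t=1 → R at (7,2); v=(-1,-1)
2. t=2 → B at (5,0); v=(-1,1)
3. t=5 → L at (0,5); v=(1,1)
4. t=4 → T at (4,9); v=(1,-1)
5. t=3 → R at (7,6); v=(-1,-1)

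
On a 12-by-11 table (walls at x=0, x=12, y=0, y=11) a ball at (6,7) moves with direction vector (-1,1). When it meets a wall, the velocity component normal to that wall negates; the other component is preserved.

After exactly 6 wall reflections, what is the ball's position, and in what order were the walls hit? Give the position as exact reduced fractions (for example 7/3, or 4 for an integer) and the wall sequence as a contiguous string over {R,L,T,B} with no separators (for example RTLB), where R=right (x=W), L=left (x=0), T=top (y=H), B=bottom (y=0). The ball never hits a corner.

Final position: (0,7)
Wall sequence: TLBRTL

1. t=4 → T at (2,11); v=(-1,-1)
2. t=2 → L at (0,9); v=(1,-1)
3. t=9 → B at (9,0); v=(1,1)
4. t=3 → R at (12,3); v=(-1,1)
5. t=8 → T at (4,11); v=(-1,-1)
6. t=4 → L at (0,7); v=(1,-1)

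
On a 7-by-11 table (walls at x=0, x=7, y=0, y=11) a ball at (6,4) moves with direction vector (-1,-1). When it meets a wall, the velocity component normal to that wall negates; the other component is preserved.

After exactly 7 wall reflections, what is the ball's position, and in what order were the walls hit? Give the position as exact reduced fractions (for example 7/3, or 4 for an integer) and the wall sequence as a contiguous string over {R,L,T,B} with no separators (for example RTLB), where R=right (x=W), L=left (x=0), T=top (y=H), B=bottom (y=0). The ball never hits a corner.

Final position: (7,1)
Wall sequence: BLRTLBR

1. t=4 → B at (2,0); v=(-1,1)
2. t=2 → L at (0,2); v=(1,1)
3. t=7 → R at (7,9); v=(-1,1)
4. t=2 → T at (5,11); v=(-1,-1)
5. t=5 → L at (0,6); v=(1,-1)
6. t=6 → B at (6,0); v=(1,1)
7. t=1 → R at (7,1); v=(-1,1)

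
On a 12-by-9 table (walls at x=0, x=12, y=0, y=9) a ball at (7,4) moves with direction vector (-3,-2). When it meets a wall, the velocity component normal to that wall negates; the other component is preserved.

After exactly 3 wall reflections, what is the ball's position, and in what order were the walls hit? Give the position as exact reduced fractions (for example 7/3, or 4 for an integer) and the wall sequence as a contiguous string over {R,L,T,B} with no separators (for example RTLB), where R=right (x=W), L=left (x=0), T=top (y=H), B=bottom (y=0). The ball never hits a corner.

Final position: (12,26/3)
Wall sequence: BLR

1. t=2 → B at (1,0); v=(-3,2)
2. t=1/3 → L at (0,2/3); v=(3,2)
3. t=4 → R at (12,26/3); v=(-3,2)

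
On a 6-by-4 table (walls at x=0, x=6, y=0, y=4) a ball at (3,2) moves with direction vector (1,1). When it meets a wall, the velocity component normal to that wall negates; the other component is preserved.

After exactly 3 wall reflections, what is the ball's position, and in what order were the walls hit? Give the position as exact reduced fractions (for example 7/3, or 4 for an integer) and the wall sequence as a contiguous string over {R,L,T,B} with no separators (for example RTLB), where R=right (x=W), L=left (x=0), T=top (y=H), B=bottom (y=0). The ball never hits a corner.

1. t=2 → T at (5,4); v=(1,-1)
2. t=1 → R at (6,3); v=(-1,-1)
3. t=3 → B at (3,0); v=(-1,1)

Final position: (3,0)
Wall sequence: TRB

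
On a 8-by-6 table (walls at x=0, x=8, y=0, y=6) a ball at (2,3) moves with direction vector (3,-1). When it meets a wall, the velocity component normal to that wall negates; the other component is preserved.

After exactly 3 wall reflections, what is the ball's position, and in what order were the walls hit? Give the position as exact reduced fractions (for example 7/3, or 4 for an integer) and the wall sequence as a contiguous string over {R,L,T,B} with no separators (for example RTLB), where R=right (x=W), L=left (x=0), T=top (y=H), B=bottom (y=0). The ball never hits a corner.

Final position: (0,5/3)
Wall sequence: RBL

1. t=2 → R at (8,1); v=(-3,-1)
2. t=1 → B at (5,0); v=(-3,1)
3. t=5/3 → L at (0,5/3); v=(3,1)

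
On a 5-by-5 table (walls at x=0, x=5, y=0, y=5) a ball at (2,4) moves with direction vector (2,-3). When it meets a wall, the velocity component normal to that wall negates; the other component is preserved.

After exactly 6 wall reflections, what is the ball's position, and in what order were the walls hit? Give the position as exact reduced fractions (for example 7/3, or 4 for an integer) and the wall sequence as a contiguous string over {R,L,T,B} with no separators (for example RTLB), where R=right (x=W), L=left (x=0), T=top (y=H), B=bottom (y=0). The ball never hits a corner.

1. t=4/3 → B at (14/3,0); v=(2,3)
2. t=1/6 → R at (5,1/2); v=(-2,3)
3. t=3/2 → T at (2,5); v=(-2,-3)
4. t=1 → L at (0,2); v=(2,-3)
5. t=2/3 → B at (4/3,0); v=(2,3)
6. t=5/3 → T at (14/3,5); v=(2,-3)

Final position: (14/3,5)
Wall sequence: BRTLBT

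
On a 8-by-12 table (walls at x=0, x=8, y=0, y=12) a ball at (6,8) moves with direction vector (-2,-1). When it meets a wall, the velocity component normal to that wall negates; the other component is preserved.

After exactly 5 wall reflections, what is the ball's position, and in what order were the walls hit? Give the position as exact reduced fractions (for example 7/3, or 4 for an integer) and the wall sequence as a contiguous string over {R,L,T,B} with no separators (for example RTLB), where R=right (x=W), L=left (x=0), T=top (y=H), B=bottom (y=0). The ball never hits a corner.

Final position: (8,7)
Wall sequence: LRBLR

1. t=3 → L at (0,5); v=(2,-1)
2. t=4 → R at (8,1); v=(-2,-1)
3. t=1 → B at (6,0); v=(-2,1)
4. t=3 → L at (0,3); v=(2,1)
5. t=4 → R at (8,7); v=(-2,1)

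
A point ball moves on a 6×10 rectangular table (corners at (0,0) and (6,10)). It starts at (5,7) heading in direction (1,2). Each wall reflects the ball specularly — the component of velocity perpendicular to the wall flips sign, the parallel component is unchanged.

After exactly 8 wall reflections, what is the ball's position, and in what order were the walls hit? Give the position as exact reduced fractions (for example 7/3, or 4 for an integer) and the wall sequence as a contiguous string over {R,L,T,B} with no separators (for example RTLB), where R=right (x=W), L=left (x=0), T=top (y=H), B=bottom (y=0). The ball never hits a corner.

1. t=1 → R at (6,9); v=(-1,2)
2. t=1/2 → T at (11/2,10); v=(-1,-2)
3. t=5 → B at (1/2,0); v=(-1,2)
4. t=1/2 → L at (0,1); v=(1,2)
5. t=9/2 → T at (9/2,10); v=(1,-2)
6. t=3/2 → R at (6,7); v=(-1,-2)
7. t=7/2 → B at (5/2,0); v=(-1,2)
8. t=5/2 → L at (0,5); v=(1,2)

Final position: (0,5)
Wall sequence: RTBLTRBL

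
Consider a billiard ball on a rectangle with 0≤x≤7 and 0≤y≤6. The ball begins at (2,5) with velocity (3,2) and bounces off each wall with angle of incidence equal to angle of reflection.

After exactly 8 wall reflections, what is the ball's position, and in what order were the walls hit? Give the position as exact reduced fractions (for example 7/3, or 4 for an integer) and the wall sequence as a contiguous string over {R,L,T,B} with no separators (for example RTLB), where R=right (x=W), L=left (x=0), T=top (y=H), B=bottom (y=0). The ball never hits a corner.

1. t=1/2 → T at (7/2,6); v=(3,-2)
2. t=7/6 → R at (7,11/3); v=(-3,-2)
3. t=11/6 → B at (3/2,0); v=(-3,2)
4. t=1/2 → L at (0,1); v=(3,2)
5. t=7/3 → R at (7,17/3); v=(-3,2)
6. t=1/6 → T at (13/2,6); v=(-3,-2)
7. t=13/6 → L at (0,5/3); v=(3,-2)
8. t=5/6 → B at (5/2,0); v=(3,2)

Final position: (5/2,0)
Wall sequence: TRBLRTLB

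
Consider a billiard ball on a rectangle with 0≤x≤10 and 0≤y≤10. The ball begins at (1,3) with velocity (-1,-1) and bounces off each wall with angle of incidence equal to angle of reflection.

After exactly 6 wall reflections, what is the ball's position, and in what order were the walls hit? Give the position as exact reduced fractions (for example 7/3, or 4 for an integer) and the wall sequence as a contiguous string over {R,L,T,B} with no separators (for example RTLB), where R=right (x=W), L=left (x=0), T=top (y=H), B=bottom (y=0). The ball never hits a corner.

1. t=1 → L at (0,2); v=(1,-1)
2. t=2 → B at (2,0); v=(1,1)
3. t=8 → R at (10,8); v=(-1,1)
4. t=2 → T at (8,10); v=(-1,-1)
5. t=8 → L at (0,2); v=(1,-1)
6. t=2 → B at (2,0); v=(1,1)

Final position: (2,0)
Wall sequence: LBRTLB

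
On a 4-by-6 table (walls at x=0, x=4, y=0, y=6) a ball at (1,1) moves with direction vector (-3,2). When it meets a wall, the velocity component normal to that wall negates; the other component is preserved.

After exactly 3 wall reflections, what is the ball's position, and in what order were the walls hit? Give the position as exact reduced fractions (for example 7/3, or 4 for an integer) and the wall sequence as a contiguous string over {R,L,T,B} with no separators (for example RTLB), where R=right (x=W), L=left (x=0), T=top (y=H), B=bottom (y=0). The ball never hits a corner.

Final position: (3/2,6)
Wall sequence: LRT

1. t=1/3 → L at (0,5/3); v=(3,2)
2. t=4/3 → R at (4,13/3); v=(-3,2)
3. t=5/6 → T at (3/2,6); v=(-3,-2)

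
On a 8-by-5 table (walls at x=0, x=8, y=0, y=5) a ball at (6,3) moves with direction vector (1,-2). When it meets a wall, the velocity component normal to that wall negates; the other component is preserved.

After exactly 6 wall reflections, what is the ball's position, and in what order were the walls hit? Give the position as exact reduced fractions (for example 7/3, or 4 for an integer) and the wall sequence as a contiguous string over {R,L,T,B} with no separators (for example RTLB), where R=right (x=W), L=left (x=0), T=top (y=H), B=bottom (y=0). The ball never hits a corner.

1. t=3/2 → B at (15/2,0); v=(1,2)
2. t=1/2 → R at (8,1); v=(-1,2)
3. t=2 → T at (6,5); v=(-1,-2)
4. t=5/2 → B at (7/2,0); v=(-1,2)
5. t=5/2 → T at (1,5); v=(-1,-2)
6. t=1 → L at (0,3); v=(1,-2)

Final position: (0,3)
Wall sequence: BRTBTL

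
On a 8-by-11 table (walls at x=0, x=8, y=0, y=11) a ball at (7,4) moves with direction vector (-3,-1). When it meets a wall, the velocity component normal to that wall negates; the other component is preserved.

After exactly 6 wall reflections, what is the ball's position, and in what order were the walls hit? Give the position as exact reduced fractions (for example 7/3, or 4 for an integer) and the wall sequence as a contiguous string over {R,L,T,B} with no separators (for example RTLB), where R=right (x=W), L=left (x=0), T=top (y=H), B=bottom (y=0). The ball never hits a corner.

1. t=7/3 → L at (0,5/3); v=(3,-1)
2. t=5/3 → B at (5,0); v=(3,1)
3. t=1 → R at (8,1); v=(-3,1)
4. t=8/3 → L at (0,11/3); v=(3,1)
5. t=8/3 → R at (8,19/3); v=(-3,1)
6. t=8/3 → L at (0,9); v=(3,1)

Final position: (0,9)
Wall sequence: LBRLRL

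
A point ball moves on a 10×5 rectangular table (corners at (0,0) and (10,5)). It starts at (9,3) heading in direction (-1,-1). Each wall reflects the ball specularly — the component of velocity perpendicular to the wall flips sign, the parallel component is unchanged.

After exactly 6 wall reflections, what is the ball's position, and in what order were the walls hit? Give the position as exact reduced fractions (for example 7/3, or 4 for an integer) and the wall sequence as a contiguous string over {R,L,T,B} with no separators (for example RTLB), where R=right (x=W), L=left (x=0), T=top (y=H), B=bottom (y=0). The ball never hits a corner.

1. t=3 → B at (6,0); v=(-1,1)
2. t=5 → T at (1,5); v=(-1,-1)
3. t=1 → L at (0,4); v=(1,-1)
4. t=4 → B at (4,0); v=(1,1)
5. t=5 → T at (9,5); v=(1,-1)
6. t=1 → R at (10,4); v=(-1,-1)

Final position: (10,4)
Wall sequence: BTLBTR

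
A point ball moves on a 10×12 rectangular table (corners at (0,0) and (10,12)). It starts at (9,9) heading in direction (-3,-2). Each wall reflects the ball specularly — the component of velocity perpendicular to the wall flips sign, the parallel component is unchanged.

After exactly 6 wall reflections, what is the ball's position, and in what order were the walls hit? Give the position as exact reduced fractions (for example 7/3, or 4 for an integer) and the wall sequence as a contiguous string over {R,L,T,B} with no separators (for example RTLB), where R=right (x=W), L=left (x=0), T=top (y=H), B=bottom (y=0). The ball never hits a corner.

Final position: (10,7)
Wall sequence: LBRLTR

1. t=3 → L at (0,3); v=(3,-2)
2. t=3/2 → B at (9/2,0); v=(3,2)
3. t=11/6 → R at (10,11/3); v=(-3,2)
4. t=10/3 → L at (0,31/3); v=(3,2)
5. t=5/6 → T at (5/2,12); v=(3,-2)
6. t=5/2 → R at (10,7); v=(-3,-2)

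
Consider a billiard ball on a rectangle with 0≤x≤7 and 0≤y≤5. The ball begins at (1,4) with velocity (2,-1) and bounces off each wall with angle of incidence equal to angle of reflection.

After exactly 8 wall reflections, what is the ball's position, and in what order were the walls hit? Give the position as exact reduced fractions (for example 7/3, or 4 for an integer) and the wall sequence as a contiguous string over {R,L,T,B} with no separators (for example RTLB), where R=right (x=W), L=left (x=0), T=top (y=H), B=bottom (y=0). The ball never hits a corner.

1. t=3 → R at (7,1); v=(-2,-1)
2. t=1 → B at (5,0); v=(-2,1)
3. t=5/2 → L at (0,5/2); v=(2,1)
4. t=5/2 → T at (5,5); v=(2,-1)
5. t=1 → R at (7,4); v=(-2,-1)
6. t=7/2 → L at (0,1/2); v=(2,-1)
7. t=1/2 → B at (1,0); v=(2,1)
8. t=3 → R at (7,3); v=(-2,1)

Final position: (7,3)
Wall sequence: RBLTRLBR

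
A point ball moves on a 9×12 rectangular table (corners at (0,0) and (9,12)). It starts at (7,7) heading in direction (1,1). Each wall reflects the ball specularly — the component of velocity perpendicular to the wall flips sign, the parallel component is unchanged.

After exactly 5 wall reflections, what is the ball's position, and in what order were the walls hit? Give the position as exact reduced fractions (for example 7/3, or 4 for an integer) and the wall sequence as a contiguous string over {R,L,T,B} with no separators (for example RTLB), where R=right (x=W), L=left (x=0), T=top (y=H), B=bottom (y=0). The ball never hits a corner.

1. t=2 → R at (9,9); v=(-1,1)
2. t=3 → T at (6,12); v=(-1,-1)
3. t=6 → L at (0,6); v=(1,-1)
4. t=6 → B at (6,0); v=(1,1)
5. t=3 → R at (9,3); v=(-1,1)

Final position: (9,3)
Wall sequence: RTLBR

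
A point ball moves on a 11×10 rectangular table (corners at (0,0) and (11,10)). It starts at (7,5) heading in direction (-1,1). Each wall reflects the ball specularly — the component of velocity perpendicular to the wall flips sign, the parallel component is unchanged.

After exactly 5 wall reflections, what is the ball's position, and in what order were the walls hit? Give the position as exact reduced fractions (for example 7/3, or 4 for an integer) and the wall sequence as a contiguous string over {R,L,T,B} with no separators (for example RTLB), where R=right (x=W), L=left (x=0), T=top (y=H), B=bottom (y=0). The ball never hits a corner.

Final position: (4,10)
Wall sequence: TLBRT

1. t=5 → T at (2,10); v=(-1,-1)
2. t=2 → L at (0,8); v=(1,-1)
3. t=8 → B at (8,0); v=(1,1)
4. t=3 → R at (11,3); v=(-1,1)
5. t=7 → T at (4,10); v=(-1,-1)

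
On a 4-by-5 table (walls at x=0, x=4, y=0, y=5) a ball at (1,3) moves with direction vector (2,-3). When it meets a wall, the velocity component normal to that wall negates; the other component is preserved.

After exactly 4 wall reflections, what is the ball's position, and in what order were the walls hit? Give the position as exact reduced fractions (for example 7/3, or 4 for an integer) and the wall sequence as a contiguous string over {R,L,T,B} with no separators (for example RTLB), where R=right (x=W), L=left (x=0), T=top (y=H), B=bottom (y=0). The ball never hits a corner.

Final position: (0,5/2)
Wall sequence: BRTL

1. t=1 → B at (3,0); v=(2,3)
2. t=1/2 → R at (4,3/2); v=(-2,3)
3. t=7/6 → T at (5/3,5); v=(-2,-3)
4. t=5/6 → L at (0,5/2); v=(2,-3)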